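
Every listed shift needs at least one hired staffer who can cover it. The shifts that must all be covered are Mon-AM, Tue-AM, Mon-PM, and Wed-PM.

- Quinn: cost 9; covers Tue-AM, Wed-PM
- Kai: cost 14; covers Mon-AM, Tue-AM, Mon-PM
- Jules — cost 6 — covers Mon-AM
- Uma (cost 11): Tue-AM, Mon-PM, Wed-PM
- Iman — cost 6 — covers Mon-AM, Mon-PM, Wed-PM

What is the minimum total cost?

15

This is a weighted set-cover instance.
Choose Quinn and Iman: together they cover Mon-AM, Tue-AM, Mon-PM, Wed-PM — every shift.
Total cost: 9 + 6 = 15.
No cover costs less than 15.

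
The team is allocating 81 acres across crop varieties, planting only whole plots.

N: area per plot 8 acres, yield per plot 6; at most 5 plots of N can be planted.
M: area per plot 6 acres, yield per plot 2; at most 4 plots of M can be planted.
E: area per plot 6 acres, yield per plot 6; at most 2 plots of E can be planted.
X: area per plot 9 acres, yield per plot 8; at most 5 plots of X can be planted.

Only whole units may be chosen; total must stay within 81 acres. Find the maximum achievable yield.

Take 3×N, 2×E, and 5×X: area 81 ≤ 81, yield 3·6 + 2·6 + 5·8 = 70.
E has the best ratio (6/6) and is taken to its limit of 2; remaining capacity is filled optimally with the others.

70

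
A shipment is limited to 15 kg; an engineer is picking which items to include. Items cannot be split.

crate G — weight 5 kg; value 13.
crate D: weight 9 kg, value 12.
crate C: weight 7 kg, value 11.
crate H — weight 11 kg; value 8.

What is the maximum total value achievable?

crate G + crate C: weight 5 + 7 = 12 ≤ 15, value 13 + 11 = 24.
crate G: weight 5 ≤ 15, value 13.
crate G + crate D: weight 5 + 9 = 14 ≤ 15, value 13 + 12 = 25.
Best is crate G and crate D with total value 25.

25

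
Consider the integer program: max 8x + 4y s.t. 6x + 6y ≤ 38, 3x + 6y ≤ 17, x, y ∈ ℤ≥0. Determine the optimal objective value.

(x,y)=(5,0): 6·5+6·0=30≤38, 3·5+6·0=15≤17, objective 40.
(x,y)=(4,0): 6·4+6·0=24≤38, 3·4+6·0=12≤17, objective 32.
Maximum is 40 at (x,y)=(5,0).

40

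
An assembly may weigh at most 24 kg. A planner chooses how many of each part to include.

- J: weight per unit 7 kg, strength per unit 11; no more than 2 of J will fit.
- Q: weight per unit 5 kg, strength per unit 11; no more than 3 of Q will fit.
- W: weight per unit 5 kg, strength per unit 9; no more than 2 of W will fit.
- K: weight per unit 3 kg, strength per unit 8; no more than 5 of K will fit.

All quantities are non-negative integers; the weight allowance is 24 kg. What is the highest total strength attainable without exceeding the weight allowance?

This is a bounded integer knapsack.
3×Q and 3×K: weight 24 ≤ 24, strength 3·11 + 3·8 = 57.
2×Q, 1×W, and 3×K: weight 24 ≤ 24, strength 2·11 + 1·9 + 3·8 = 55.
Best is 57.

57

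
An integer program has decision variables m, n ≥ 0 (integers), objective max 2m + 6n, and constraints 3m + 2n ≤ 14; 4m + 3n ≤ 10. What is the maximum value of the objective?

18

(m,n)=(0,3): 3·0+2·3=6≤14, 4·0+3·3=9≤10, objective 18.
(m,n)=(1,2): 3·1+2·2=7≤14, 4·1+3·2=10≤10, objective 14.
(m,n)=(0,2): 3·0+2·2=4≤14, 4·0+3·2=6≤10, objective 12.
No feasible integer point exceeds 18.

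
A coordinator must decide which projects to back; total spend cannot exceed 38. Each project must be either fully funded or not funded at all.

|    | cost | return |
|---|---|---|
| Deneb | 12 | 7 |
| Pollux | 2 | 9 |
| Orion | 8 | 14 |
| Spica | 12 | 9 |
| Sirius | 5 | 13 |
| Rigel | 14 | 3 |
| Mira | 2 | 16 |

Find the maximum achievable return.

Allowing fractional choices, the relaxed optimum would be about 66.2, but projects are indivisible.
Deneb + Pollux + Orion + Sirius + Mira: cost 12 + 2 + 8 + 5 + 2 = 29 ≤ 38, return 7 + 9 + 14 + 13 + 16 = 59.
Pollux + Orion + Spica + Sirius + Mira: cost 2 + 8 + 12 + 5 + 2 = 29 ≤ 38, return 9 + 14 + 9 + 13 + 16 = 61.
Best is Pollux, Orion, Spica, Sirius, and Mira with total return 61.

61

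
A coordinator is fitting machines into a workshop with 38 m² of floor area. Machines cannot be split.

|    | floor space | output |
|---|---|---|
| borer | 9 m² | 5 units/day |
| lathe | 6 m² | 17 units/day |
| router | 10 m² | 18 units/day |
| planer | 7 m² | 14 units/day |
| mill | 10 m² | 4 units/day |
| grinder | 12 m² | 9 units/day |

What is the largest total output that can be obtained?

Take lathe, router, planer, and grinder: floor space 6 + 10 + 7 + 12 = 35 ≤ 38, output 17 + 18 + 14 + 9 = 58.
No other feasible combination does better.

58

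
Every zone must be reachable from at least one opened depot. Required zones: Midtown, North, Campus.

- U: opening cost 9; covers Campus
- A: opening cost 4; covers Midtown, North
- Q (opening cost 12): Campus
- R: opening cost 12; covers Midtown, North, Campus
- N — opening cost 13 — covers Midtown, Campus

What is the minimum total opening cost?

The greedy cost-per-new-zone heuristic would pick A and U for 13, but a cheaper cover exists.
R alone covers Midtown, North, Campus — every zone.
Total opening cost: 12.
No cover costs less than 12.

12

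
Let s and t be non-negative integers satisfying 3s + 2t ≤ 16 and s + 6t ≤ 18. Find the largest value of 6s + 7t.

(s,t)=(4,2) is feasible, giving 38.
(s,t)=(3,2) is feasible, giving 32.
(s,t)=(4,1) is feasible, giving 31.
The best lattice point is (4,2), giving 38.

38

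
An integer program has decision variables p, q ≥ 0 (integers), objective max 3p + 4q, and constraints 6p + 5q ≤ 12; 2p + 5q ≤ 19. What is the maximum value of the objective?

Relaxing integrality, the LP optimum is 9.60 at (p,q) = (0, 2.4), which is not an integer point.
(p,q)=(0,2): 6·0+5·2=10≤12, 2·0+5·2=10≤19, objective 8.
(p,q)=(1,1): 6·1+5·1=11≤12, 2·1+5·1=7≤19, objective 7.
No feasible integer point exceeds 8.

8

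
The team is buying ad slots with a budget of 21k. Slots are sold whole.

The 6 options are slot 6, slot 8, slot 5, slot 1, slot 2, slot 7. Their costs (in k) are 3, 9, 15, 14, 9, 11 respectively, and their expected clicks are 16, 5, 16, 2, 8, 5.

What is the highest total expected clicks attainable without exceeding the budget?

slot 6 + slot 2: cost 3 + 9 = 12 ≤ 21, expected clicks 16 + 8 = 24.
slot 6 + slot 5: cost 3 + 15 = 18 ≤ 21, expected clicks 16 + 16 = 32.
slot 6 + slot 8 + slot 2: cost 3 + 9 + 9 = 21 ≤ 21, expected clicks 16 + 5 + 8 = 29.
Best is slot 6 and slot 5 with total expected clicks 32.

32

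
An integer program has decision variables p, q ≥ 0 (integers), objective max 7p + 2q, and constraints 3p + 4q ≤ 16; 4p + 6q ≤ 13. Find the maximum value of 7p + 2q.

21

(p,q)=(3,0): 3·3+4·0=9≤16, 4·3+6·0=12≤13, objective 21.
(p,q)=(2,0): 3·2+4·0=6≤16, 4·2+6·0=8≤13, objective 14.
No feasible integer point exceeds 21.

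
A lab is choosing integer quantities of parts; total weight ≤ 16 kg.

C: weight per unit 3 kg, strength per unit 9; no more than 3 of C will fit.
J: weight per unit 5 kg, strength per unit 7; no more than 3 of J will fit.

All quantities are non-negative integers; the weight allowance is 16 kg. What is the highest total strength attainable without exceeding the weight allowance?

34

This is a bounded integer knapsack.
C has the best ratio (9/3); taking only C gives at most 3×9 = 27 (stopped by the supply cap of 3).
Mixing does better — 3×C and 1×J: weight 14 ≤ 16, strength 3·9 + 1·7 = 34.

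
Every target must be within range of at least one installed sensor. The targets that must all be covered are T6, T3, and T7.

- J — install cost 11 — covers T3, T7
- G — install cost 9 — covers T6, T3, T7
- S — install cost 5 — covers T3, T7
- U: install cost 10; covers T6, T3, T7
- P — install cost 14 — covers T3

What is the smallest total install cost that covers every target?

The greedy cost-per-new-target heuristic would pick S and G for 14, but a cheaper cover exists.
G alone covers T6, T3, T7 — every target.
Total install cost: 9.
No cover costs less than 9.

9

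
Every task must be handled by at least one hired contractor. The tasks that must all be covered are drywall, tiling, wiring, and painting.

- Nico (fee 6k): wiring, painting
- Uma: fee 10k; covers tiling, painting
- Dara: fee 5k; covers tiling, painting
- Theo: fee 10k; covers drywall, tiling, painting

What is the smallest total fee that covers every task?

16

This is a weighted set-cover instance.
The greedy cost-per-new-task heuristic would pick Dara, Nico, and Theo for 21, but a cheaper cover exists.
Choose Nico and Theo: together they cover drywall, tiling, wiring, painting — every task.
Total fee: 6 + 10 = 16.
No cover costs less than 16.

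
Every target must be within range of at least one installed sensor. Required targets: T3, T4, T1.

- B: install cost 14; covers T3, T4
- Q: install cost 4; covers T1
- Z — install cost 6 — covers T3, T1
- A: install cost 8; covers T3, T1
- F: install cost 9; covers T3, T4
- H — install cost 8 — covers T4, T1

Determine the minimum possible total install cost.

The greedy cost-per-new-target heuristic would pick Z and H for 14, but a cheaper cover exists.
Choose Q and F: together they cover T3, T4, T1 — every target.
Total install cost: 4 + 9 = 13.
No cover costs less than 13.

13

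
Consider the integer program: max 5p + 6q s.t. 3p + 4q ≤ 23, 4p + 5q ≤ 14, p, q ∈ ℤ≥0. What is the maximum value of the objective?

(p,q)=(1,2): 3·1+4·2=11≤23, 4·1+5·2=14≤14, objective 17.
(p,q)=(2,1): 3·2+4·1=10≤23, 4·2+5·1=13≤14, objective 16.
(p,q)=(3,0): 3·3+4·0=9≤23, 4·3+5·0=12≤14, objective 15.
(p,q)=(0,2): 3·0+4·2=8≤23, 4·0+5·2=10≤14, objective 12.
Maximum is 17 at (p,q)=(1,2).

17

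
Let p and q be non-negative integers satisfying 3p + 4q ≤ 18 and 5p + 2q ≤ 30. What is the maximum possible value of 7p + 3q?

(p,q)=(6,0) is feasible, giving 42.
(p,q)=(5,0) is feasible, giving 35.
The best lattice point is (6,0), giving 42.

42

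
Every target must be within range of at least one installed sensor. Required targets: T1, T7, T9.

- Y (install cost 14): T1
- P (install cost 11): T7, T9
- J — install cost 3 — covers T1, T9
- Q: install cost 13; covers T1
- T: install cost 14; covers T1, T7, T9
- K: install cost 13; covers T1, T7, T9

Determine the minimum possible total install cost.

13

The greedy cost-per-new-target heuristic would pick J and P for 14, but a cheaper cover exists.
K alone covers T1, T7, T9 — every target.
Total install cost: 13.
No cover costs less than 13.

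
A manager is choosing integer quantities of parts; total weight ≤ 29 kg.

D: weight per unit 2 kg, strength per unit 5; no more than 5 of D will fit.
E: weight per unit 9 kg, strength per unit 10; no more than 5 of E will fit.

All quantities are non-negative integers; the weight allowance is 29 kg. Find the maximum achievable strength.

Take 5×D and 2×E: weight 28 ≤ 29, strength 5·5 + 2·10 = 45.
D has the best ratio (5/2) and is taken to its limit of 5; remaining capacity is filled optimally with the others.

45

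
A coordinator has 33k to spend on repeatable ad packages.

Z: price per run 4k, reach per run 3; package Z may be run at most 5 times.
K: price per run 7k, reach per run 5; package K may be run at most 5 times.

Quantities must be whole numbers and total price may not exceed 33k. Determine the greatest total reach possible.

This is a bounded integer knapsack.
Z has the best ratio (3/4); taking only Z gives at most 5×3 = 15 (stopped by the supply cap of 5).
Mixing does better — 3×Z and 3×K: price 33 ≤ 33, reach 3·3 + 3·5 = 24.

24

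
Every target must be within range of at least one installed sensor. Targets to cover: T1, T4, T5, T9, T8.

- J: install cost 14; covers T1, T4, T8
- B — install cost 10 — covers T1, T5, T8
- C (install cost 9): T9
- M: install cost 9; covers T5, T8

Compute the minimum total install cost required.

This is an integer covering problem.
The greedy cost-per-new-target heuristic would pick B, C, and J for 33, but a cheaper cover exists.
Choose J, C, and M: together they cover T1, T4, T5, T9, T8 — every target.
Total install cost: 14 + 9 + 9 = 32.
No cover costs less than 32.

32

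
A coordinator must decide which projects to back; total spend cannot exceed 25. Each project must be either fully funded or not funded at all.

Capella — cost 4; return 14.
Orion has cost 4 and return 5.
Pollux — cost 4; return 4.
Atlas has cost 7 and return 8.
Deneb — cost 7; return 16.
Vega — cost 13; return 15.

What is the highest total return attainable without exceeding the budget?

45

Allowing fractional choices, the relaxed optimum would be about 46.5, but projects are indivisible.
Capella + Orion + Atlas + Deneb: cost 4 + 4 + 7 + 7 = 22 ≤ 25, return 14 + 5 + 8 + 16 = 43.
Capella + Deneb + Vega: cost 4 + 7 + 13 = 24 ≤ 25, return 14 + 16 + 15 = 45.
Capella + Pollux + Atlas + Deneb: cost 4 + 4 + 7 + 7 = 22 ≤ 25, return 14 + 4 + 8 + 16 = 42.
Best is Capella, Deneb, and Vega with total return 45.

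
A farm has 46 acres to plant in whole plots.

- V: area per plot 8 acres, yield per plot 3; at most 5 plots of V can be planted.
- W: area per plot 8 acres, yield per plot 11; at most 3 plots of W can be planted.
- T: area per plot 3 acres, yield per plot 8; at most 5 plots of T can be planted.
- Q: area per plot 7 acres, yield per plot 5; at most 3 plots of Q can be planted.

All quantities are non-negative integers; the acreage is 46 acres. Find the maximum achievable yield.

This is a bounded integer knapsack.
T has the best ratio (8/3); taking only T gives at most 5×8 = 40 (stopped by the supply cap of 5).
Mixing does better — 3×W, 5×T, and 1×Q: area 46 ≤ 46, yield 3·11 + 5·8 + 1·5 = 78.

78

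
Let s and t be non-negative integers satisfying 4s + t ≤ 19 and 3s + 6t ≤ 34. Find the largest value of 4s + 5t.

The continuous relaxation peaks at (3.81, 3.76) with value 34.05; rounding to a feasible lattice point costs some objective.
(s,t)=(3,4): 4·3+1·4=16≤19, 3·3+6·4=33≤34, objective 32.
(s,t)=(4,3): 4·4+1·3=19≤19, 3·4+6·3=30≤34, objective 31.
(s,t)=(2,4): 4·2+1·4=12≤19, 3·2+6·4=30≤34, objective 28.
No feasible integer point exceeds 32.

32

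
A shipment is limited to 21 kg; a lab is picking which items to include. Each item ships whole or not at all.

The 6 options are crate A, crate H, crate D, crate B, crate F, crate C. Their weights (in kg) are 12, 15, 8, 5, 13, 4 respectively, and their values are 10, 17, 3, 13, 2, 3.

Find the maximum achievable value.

30

Treat it as a binary knapsack problem.
Take crate H and crate B: weight 15 + 5 = 20 ≤ 21, value 17 + 13 = 30.
No other feasible combination does better.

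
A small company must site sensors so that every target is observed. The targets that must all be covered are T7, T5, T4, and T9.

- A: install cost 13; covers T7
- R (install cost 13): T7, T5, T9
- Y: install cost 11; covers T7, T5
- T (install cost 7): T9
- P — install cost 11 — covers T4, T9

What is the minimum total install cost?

The greedy cost-per-new-target heuristic would pick R and P for 24, but a cheaper cover exists.
Choose Y and P: together they cover T7, T5, T4, T9 — every target.
Total install cost: 11 + 11 = 22.
No cover costs less than 22.

22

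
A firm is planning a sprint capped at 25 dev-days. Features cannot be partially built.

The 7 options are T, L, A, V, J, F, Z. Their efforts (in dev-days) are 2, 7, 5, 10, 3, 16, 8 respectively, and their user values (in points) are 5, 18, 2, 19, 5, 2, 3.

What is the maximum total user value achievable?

47

Take T, L, V, and J: effort 2 + 7 + 10 + 3 = 22 ≤ 25, user value 5 + 18 + 19 + 5 = 47.
No other feasible combination does better.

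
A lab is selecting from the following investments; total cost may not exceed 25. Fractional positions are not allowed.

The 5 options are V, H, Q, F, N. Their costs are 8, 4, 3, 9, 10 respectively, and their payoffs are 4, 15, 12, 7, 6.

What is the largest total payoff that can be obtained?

38

Allowing fractional choices, the relaxed optimum would be about 39.4, but investments are indivisible.
V + H + Q + N: cost 8 + 4 + 3 + 10 = 25 ≤ 25, payoff 4 + 15 + 12 + 6 = 37.
V + H + Q + F: cost 8 + 4 + 3 + 9 = 24 ≤ 25, payoff 4 + 15 + 12 + 7 = 38.
Best is V, H, Q, and F with total payoff 38.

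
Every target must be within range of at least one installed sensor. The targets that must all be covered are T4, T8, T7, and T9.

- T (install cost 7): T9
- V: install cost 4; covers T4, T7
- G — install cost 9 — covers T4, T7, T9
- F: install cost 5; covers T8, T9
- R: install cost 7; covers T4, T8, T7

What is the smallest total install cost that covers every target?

Choose V and F: together they cover T4, T8, T7, T9 — every target.
Total install cost: 4 + 5 = 9.
No cover costs less than 9.

9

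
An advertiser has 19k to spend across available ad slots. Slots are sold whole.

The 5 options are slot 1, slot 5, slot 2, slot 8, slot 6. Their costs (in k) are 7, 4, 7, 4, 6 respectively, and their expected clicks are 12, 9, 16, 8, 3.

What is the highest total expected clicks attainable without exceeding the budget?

Take slot 1, slot 5, and slot 2: cost 7 + 4 + 7 = 18 ≤ 19, expected clicks 12 + 9 + 16 = 37.
No other feasible combination does better.

37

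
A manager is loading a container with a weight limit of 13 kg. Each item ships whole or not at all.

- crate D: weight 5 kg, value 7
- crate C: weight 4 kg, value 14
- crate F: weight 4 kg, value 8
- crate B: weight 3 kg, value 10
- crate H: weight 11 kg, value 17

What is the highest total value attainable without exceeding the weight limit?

Allowing fractional choices, the relaxed optimum would be about 35.1, but items are indivisible.
crate D + crate C + crate B: weight 5 + 4 + 3 = 12 ≤ 13, value 7 + 14 + 10 = 31.
crate C + crate F + crate B: weight 4 + 4 + 3 = 11 ≤ 13, value 14 + 8 + 10 = 32.
crate D + crate C + crate F: weight 5 + 4 + 4 = 13 ≤ 13, value 7 + 14 + 8 = 29.
Best is crate C, crate F, and crate B with total value 32.

32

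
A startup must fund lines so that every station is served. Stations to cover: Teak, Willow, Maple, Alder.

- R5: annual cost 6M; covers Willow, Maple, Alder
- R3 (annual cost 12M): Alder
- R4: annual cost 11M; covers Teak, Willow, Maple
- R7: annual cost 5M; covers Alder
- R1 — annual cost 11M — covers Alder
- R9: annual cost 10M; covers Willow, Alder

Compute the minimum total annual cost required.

This is a weighted set-cover instance.
Choose R4 and R7: together they cover Teak, Willow, Maple, Alder — every station.
Total annual cost: 11 + 5 = 16.

16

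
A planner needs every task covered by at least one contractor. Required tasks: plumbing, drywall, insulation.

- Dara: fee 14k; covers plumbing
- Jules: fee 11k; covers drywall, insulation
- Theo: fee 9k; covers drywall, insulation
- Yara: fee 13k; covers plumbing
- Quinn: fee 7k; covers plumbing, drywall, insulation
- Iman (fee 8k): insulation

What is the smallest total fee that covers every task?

Quinn alone covers plumbing, drywall, insulation — every task.
Total fee: 7.
No cover costs less than 7.

7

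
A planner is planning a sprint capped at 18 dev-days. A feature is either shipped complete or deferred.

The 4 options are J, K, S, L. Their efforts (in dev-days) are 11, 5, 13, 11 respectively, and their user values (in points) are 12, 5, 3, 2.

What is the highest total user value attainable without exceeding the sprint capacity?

Allowing fractional choices, the relaxed optimum would be about 17.5, but features are indivisible.
J + K: effort 11 + 5 = 16 ≤ 18, user value 12 + 5 = 17.
J: effort 11 ≤ 18, user value 12.
Best is J and K with total user value 17.

17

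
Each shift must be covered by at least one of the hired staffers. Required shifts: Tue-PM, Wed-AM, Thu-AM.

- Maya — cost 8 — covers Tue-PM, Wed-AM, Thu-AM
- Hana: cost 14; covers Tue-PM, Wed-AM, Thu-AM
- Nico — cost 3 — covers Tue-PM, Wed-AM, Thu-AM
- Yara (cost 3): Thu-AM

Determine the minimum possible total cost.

3

Nico alone covers Tue-PM, Wed-AM, Thu-AM — every shift.
Total cost: 3.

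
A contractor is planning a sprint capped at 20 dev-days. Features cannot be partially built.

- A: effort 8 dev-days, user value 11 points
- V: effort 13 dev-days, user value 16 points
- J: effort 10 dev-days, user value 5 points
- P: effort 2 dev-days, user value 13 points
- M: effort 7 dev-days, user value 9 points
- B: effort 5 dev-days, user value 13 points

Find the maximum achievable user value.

42

Take V, P, and B: effort 13 + 2 + 5 = 20 ≤ 20, user value 16 + 13 + 13 = 42.
No other feasible combination does better.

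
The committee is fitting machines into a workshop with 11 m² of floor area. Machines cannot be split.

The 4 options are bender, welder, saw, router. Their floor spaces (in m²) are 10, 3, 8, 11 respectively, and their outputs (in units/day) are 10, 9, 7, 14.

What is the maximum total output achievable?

welder + saw: floor space 3 + 8 = 11 ≤ 11, output 9 + 7 = 16.
router: floor space 11 ≤ 11, output 14.
bender: floor space 10 ≤ 11, output 10.
Best is welder and saw with total output 16.

16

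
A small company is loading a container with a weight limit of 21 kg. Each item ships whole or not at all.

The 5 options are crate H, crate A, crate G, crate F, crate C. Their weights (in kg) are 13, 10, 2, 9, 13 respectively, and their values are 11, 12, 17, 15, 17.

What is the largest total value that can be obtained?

44

This is an integer program with binary decision variables.
Take crate A, crate G, and crate F: weight 10 + 2 + 9 = 21 ≤ 21, value 12 + 17 + 15 = 44.
No other feasible combination does better.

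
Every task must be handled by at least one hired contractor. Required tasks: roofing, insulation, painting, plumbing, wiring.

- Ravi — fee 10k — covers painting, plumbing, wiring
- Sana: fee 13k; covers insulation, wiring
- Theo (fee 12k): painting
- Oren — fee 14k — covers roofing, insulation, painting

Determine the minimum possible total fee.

This is an integer covering problem.
Choose Ravi and Oren: together they cover roofing, insulation, painting, plumbing, wiring — every task.
Total fee: 10 + 14 = 24.
No cover costs less than 24.

24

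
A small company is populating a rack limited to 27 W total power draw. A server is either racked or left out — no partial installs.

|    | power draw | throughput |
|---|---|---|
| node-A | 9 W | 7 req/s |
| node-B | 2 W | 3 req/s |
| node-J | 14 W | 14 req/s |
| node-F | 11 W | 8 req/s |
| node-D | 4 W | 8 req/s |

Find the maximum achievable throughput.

Allowing fractional choices, the relaxed optimum would be about 30.4, but servers are indivisible.
node-A + node-J + node-D: power draw 9 + 14 + 4 = 27 ≤ 27, throughput 7 + 14 + 8 = 29.
node-B + node-J + node-D: power draw 2 + 14 + 4 = 20 ≤ 27, throughput 3 + 14 + 8 = 25.
node-A + node-B + node-F + node-D: power draw 9 + 2 + 11 + 4 = 26 ≤ 27, throughput 7 + 3 + 8 + 8 = 26.
Best is node-A, node-J, and node-D with total throughput 29.

29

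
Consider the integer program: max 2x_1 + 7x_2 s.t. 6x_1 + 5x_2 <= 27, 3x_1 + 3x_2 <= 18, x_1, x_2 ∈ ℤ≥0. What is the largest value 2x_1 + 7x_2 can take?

(x_1,x_2)=(0,5) is feasible, giving 35.
(x_1,x_2)=(1,4) is feasible, giving 30.
No feasible integer point exceeds 35.

35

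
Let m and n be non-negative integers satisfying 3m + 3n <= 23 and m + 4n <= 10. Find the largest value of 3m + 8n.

26

The continuous relaxation peaks at (6.89, 0.778) with value 26.89; rounding to a feasible lattice point costs some objective.
(m,n)=(6,1): 3·6+3·1=21≤23, 1·6+4·1=10≤10, objective 26.
(m,n)=(5,1): 3·5+3·1=18≤23, 1·5+4·1=9≤10, objective 23.
The best lattice point is (6,1), giving 26.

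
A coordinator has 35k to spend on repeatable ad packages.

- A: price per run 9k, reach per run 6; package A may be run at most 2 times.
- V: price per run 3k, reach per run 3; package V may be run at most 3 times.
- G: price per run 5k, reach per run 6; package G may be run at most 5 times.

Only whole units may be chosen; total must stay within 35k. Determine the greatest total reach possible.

G has the best ratio (6/5); taking only G gives at most 5×6 = 30 (stopped by the supply cap of 5).
Mixing does better — 3×V and 5×G: price 34 ≤ 35, reach 3·3 + 5·6 = 39.

39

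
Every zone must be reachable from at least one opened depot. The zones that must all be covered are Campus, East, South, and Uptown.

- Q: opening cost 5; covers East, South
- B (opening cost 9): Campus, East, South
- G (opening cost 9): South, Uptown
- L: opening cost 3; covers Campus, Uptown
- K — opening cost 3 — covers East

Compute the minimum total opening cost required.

8

This is an integer covering problem.
Choose Q and L: together they cover Campus, East, South, Uptown — every zone.
Total opening cost: 5 + 3 = 8.
No cover costs less than 8.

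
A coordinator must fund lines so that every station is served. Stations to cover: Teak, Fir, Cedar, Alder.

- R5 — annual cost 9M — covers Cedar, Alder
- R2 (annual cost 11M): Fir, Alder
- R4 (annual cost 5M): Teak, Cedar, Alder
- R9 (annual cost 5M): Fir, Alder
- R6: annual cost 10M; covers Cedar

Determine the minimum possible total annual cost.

10

This is an integer covering problem.
Choose R4 and R9: together they cover Teak, Fir, Cedar, Alder — every station.
Total annual cost: 5 + 5 = 10.
No cover costs less than 10.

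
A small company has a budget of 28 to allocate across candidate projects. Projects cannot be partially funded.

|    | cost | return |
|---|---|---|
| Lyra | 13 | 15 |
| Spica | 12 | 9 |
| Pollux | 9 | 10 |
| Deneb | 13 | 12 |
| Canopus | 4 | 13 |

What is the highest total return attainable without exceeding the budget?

38

Treat it as a binary knapsack problem.
Take Lyra, Pollux, and Canopus: cost 13 + 9 + 4 = 26 ≤ 28, return 15 + 10 + 13 = 38.
No other feasible combination does better.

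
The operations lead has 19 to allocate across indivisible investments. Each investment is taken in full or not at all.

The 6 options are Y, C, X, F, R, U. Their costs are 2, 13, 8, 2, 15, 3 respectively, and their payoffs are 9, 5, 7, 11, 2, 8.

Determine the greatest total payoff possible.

35

Allowing fractional choices, the relaxed optimum would be about 36.5, but investments are indivisible.
Y + X + F + U: cost 2 + 8 + 2 + 3 = 15 ≤ 19, payoff 9 + 7 + 11 + 8 = 35.
Y + F + U: cost 2 + 2 + 3 = 7 ≤ 19, payoff 9 + 11 + 8 = 28.
Y + X + F: cost 2 + 8 + 2 = 12 ≤ 19, payoff 9 + 7 + 11 = 27.
Best is Y, X, F, and U with total payoff 35.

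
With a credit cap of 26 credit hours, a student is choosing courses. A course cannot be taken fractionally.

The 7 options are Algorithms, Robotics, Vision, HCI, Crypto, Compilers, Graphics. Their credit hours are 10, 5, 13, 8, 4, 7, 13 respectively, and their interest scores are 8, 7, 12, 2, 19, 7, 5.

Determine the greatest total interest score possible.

41

Vision + Crypto + Compilers: credit hours 13 + 4 + 7 = 24 ≤ 26, interest score 12 + 19 + 7 = 38.
Robotics + Vision + Crypto: credit hours 5 + 13 + 4 = 22 ≤ 26, interest score 7 + 12 + 19 = 38.
Algorithms + Robotics + Crypto + Compilers: credit hours 10 + 5 + 4 + 7 = 26 ≤ 26, interest score 8 + 7 + 19 + 7 = 41.
Best is Algorithms, Robotics, Crypto, and Compilers with total interest score 41.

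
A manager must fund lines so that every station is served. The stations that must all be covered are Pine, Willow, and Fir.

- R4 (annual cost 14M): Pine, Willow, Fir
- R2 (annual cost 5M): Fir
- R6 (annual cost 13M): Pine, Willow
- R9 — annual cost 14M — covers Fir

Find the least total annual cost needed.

14

This is an integer covering problem.
R4 alone covers Pine, Willow, Fir — every station.
Total annual cost: 14.
No cover costs less than 14.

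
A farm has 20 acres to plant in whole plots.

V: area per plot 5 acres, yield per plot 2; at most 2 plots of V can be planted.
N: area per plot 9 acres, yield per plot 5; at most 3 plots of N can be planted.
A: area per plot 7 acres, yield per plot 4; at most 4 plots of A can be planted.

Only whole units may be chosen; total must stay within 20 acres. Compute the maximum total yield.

This is a bounded integer knapsack.
A has the best ratio (4/7); taking only A gives at most 2×4 = 8 (stopped by the area limit).
Mixing does better — 2×N: area 18 ≤ 20, yield 2·5 = 10.

10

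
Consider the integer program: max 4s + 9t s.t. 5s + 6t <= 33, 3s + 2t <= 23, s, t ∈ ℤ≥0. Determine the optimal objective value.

45

(s,t)=(0,5): 5·0+6·5=30≤33, 3·0+2·5=10≤23, objective 45.
(s,t)=(1,4): 5·1+6·4=29≤33, 3·1+2·4=11≤23, objective 40.
No feasible integer point exceeds 45.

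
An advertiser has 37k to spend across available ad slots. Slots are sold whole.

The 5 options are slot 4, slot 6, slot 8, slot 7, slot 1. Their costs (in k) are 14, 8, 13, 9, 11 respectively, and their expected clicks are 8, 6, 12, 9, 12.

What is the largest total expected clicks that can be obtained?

Allowing fractional choices, the relaxed optimum would be about 36.0, but ad slots are indivisible.
slot 6 + slot 8 + slot 1: cost 8 + 13 + 11 = 32 ≤ 37, expected clicks 6 + 12 + 12 = 30.
slot 8 + slot 7 + slot 1: cost 13 + 9 + 11 = 33 ≤ 37, expected clicks 12 + 9 + 12 = 33.
Best is slot 8, slot 7, and slot 1 with total expected clicks 33.

33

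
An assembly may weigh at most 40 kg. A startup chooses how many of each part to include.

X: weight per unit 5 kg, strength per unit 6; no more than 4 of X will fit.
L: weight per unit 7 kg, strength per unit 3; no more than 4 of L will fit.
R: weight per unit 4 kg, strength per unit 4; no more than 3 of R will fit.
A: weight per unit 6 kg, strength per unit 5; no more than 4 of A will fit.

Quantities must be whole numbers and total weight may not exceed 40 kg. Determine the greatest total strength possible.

42

X has the best ratio (6/5); taking only X gives at most 4×6 = 24 (stopped by the supply cap of 4).
Mixing does better — 4×X, 2×R, and 2×A: weight 40 ≤ 40, strength 4·6 + 2·4 + 2·5 = 42.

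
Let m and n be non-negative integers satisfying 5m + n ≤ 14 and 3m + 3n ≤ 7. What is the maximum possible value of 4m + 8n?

(m,n)=(0,2): 5·0+1·2=2≤14, 3·0+3·2=6≤7, objective 16.
(m,n)=(1,1): 5·1+1·1=6≤14, 3·1+3·1=6≤7, objective 12.
(m,n)=(0,1): 5·0+1·1=1≤14, 3·0+3·1=3≤7, objective 8.
Maximum is 16 at (m,n)=(0,2).

16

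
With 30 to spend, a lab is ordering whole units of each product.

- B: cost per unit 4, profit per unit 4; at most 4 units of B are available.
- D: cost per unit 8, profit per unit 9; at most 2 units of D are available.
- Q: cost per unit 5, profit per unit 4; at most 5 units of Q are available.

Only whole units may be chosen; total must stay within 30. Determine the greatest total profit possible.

D has the best ratio (9/8); taking only D gives at most 2×9 = 18 (stopped by the supply cap of 2).
Mixing does better — 1×B, 2×D, and 2×Q: cost 30 ≤ 30, profit 1·4 + 2·9 + 2·4 = 30.

30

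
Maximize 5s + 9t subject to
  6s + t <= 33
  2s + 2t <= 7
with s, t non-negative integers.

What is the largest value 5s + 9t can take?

Relaxing integrality, the LP optimum is 31.50 at (s,t) = (0, 3.5), which is not an integer point.
(s,t)=(0,3): 6·0+1·3=3≤33, 2·0+2·3=6≤7, objective 27.
(s,t)=(1,2): 6·1+1·2=8≤33, 2·1+2·2=6≤7, objective 23.
(s,t)=(0,2): 6·0+1·2=2≤33, 2·0+2·2=4≤7, objective 18.
The best lattice point is (0,3), giving 27.

27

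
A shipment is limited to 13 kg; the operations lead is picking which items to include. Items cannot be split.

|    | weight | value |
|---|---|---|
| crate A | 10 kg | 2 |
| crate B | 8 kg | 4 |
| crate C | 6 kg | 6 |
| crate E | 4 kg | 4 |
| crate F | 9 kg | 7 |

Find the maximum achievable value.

11

This is a 0-1 knapsack instance.
Allowing fractional choices, the relaxed optimum would be about 12.3, but items are indivisible.
crate C + crate E: weight 6 + 4 = 10 ≤ 13, value 6 + 4 = 10.
crate E + crate F: weight 4 + 9 = 13 ≤ 13, value 4 + 7 = 11.
Best is crate E and crate F with total value 11.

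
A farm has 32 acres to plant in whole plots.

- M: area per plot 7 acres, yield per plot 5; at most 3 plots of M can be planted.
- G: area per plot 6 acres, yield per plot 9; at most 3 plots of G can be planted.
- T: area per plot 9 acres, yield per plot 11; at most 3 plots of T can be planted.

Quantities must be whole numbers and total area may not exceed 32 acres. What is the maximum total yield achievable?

2×G and 2×T: area 30 ≤ 32, yield 2·9 + 2·11 = 40.
3×G and 1×T: area 27 ≤ 32, yield 3·9 + 1·11 = 38.
Best is 40.

40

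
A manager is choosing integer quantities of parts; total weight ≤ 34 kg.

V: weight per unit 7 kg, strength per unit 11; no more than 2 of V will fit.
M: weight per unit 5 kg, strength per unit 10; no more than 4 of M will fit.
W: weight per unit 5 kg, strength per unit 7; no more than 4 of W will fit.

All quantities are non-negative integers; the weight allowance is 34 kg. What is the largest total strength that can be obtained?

M has the best ratio (10/5); taking only M gives at most 4×10 = 40 (stopped by the supply cap of 4).
Mixing does better — 2×V and 4×M: weight 34 ≤ 34, strength 2·11 + 4·10 = 62.

62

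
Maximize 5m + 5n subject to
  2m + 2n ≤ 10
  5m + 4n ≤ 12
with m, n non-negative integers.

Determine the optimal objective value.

(m,n)=(0,3): 2·0+2·3=6≤10, 5·0+4·3=12≤12, objective 15.
(m,n)=(0,2): 2·0+2·2=4≤10, 5·0+4·2=8≤12, objective 10.
Maximum is 15 at (m,n)=(0,3).

15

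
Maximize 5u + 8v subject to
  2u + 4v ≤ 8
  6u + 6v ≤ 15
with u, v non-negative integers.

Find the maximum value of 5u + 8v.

16

Relaxing integrality, the LP optimum is 17.00 at (u,v) = (1, 1.5), which is not an integer point.
(u,v)=(0,2): 2·0+4·2=8≤8, 6·0+6·2=12≤15, objective 16.
(u,v)=(1,1): 2·1+4·1=6≤8, 6·1+6·1=12≤15, objective 13.
(u,v)=(2,0): 2·2+4·0=4≤8, 6·2+6·0=12≤15, objective 10.
(u,v)=(0,1): 2·0+4·1=4≤8, 6·0+6·1=6≤15, objective 8.
The best lattice point is (0,2), giving 16.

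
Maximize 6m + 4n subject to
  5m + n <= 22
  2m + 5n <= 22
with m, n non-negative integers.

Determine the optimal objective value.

(m,n)=(4,2): 5·4+1·2=22≤22, 2·4+5·2=18≤22, objective 32.
(m,n)=(3,3): 5·3+1·3=18≤22, 2·3+5·3=21≤22, objective 30.
(m,n)=(4,1): 5·4+1·1=21≤22, 2·4+5·1=13≤22, objective 28.
(m,n)=(3,2): 5·3+1·2=17≤22, 2·3+5·2=16≤22, objective 26.
Maximum is 32 at (m,n)=(4,2).

32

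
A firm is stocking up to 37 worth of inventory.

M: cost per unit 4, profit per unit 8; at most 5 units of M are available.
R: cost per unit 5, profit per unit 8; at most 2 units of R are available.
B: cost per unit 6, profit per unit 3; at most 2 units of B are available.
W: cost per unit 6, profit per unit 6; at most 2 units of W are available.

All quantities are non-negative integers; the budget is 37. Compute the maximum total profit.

62

M has the best ratio (8/4); taking only M gives at most 5×8 = 40 (stopped by the supply cap of 5).
Mixing does better — 5×M, 2×R, and 1×W: cost 36 ≤ 37, profit 5·8 + 2·8 + 1·6 = 62.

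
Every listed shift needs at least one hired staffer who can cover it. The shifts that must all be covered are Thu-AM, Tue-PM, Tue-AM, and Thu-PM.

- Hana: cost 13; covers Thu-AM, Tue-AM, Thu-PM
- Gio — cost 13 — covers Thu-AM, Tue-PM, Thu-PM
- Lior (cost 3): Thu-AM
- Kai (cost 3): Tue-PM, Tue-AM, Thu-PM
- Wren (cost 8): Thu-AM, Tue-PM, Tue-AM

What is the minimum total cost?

6

Choose Lior and Kai: together they cover Thu-AM, Tue-PM, Tue-AM, Thu-PM — every shift.
Total cost: 3 + 3 = 6.
No cover costs less than 6.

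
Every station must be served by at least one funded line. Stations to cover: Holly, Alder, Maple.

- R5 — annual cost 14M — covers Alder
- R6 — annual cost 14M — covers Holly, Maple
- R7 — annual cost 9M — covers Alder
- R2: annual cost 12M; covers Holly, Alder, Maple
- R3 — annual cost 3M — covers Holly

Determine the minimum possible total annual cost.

This is a weighted set-cover instance.
The greedy cost-per-new-station heuristic would pick R3 and R2 for 15, but a cheaper cover exists.
R2 alone covers Holly, Alder, Maple — every station.
Total annual cost: 12.
No cover costs less than 12.

12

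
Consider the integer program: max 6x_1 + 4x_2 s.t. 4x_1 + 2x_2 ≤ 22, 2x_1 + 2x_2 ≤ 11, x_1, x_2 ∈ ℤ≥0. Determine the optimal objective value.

30

Relaxing integrality, the LP optimum is 33.00 at (x_1,x_2) = (5.5, 0), which is not an integer point.
(x_1,x_2)=(5,0): 4·5+2·0=20≤22, 2·5+2·0=10≤11, objective 30.
(x_1,x_2)=(4,1): 4·4+2·1=18≤22, 2·4+2·1=10≤11, objective 28.
(x_1,x_2)=(4,0): 4·4+2·0=16≤22, 2·4+2·0=8≤11, objective 24.
The best lattice point is (5,0), giving 30.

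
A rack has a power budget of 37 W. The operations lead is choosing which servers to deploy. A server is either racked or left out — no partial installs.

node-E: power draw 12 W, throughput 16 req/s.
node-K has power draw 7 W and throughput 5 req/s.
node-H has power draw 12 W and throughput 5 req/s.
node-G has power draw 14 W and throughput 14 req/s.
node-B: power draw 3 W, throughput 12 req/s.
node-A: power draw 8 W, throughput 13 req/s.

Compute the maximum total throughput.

node-E + node-K + node-G + node-B: power draw 12 + 7 + 14 + 3 = 36 ≤ 37, throughput 16 + 5 + 14 + 12 = 47.
node-E + node-G + node-B + node-A: power draw 12 + 14 + 3 + 8 = 37 ≤ 37, throughput 16 + 14 + 12 + 13 = 55.
node-E + node-K + node-B + node-A: power draw 12 + 7 + 3 + 8 = 30 ≤ 37, throughput 16 + 5 + 12 + 13 = 46.
Best is node-E, node-G, node-B, and node-A with total throughput 55.

55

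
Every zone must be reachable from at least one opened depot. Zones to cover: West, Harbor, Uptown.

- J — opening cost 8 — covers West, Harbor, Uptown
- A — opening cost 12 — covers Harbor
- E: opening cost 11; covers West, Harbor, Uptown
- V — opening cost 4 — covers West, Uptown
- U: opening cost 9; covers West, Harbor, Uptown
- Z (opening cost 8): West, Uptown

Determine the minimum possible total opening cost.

8

This is a weighted set-cover instance.
J alone covers West, Harbor, Uptown — every zone.
Total opening cost: 8.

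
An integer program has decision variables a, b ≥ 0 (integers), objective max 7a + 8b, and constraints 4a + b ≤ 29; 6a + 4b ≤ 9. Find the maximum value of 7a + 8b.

16

(a,b)=(0,2) is feasible, giving 16.
(a,b)=(0,1) is feasible, giving 8.
Maximum is 16 at (a,b)=(0,2).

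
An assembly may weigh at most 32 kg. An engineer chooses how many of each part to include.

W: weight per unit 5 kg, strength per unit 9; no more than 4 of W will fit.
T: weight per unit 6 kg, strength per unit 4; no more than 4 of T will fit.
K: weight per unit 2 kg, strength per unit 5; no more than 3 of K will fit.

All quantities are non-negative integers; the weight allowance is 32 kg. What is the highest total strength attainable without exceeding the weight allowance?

55

Take 4×W, 1×T, and 3×K: weight 32 ≤ 32, strength 4·9 + 1·4 + 3·5 = 55.
K has the best ratio (5/2) and is taken to its limit of 3; remaining capacity is filled optimally with the others.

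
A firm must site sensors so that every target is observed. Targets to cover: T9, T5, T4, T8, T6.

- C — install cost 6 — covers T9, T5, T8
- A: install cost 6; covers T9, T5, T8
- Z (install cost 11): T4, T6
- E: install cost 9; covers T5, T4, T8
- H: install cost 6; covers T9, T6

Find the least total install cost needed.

15

This is a weighted set-cover instance.
Choose E and H: together they cover T9, T5, T4, T8, T6 — every target.
Total install cost: 9 + 6 = 15.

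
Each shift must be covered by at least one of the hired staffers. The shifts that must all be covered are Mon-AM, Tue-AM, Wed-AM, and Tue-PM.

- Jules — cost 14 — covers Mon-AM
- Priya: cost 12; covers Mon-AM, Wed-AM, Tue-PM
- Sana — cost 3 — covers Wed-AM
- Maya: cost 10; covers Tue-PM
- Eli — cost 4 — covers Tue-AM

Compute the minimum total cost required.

16

The greedy cost-per-new-shift heuristic would pick Sana, Eli, and Priya for 19, but a cheaper cover exists.
Choose Priya and Eli: together they cover Mon-AM, Tue-AM, Wed-AM, Tue-PM — every shift.
Total cost: 12 + 4 = 16.
No cover costs less than 16.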